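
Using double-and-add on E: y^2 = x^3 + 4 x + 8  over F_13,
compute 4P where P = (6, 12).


k = 4 = 100_2 (binary, LSB first: 001)
Double-and-add from P = (6, 12):
  bit 0 = 0: acc unchanged = O
  bit 1 = 0: acc unchanged = O
  bit 2 = 1: acc = O + (5, 7) = (5, 7)

4P = (5, 7)


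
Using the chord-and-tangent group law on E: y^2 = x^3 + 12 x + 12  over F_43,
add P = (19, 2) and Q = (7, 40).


P != Q, so use the chord formula.
s = (y2 - y1) / (x2 - x1) = (38) / (31) mod 43 = 4
x3 = s^2 - x1 - x2 mod 43 = 4^2 - 19 - 7 = 33
y3 = s (x1 - x3) - y1 mod 43 = 4 * (19 - 33) - 2 = 28

P + Q = (33, 28)


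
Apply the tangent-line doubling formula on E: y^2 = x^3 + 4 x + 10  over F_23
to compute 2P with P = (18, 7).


Doubling: s = (3 x1^2 + a) / (2 y1)
s = (3*18^2 + 4) / (2*7) mod 23 = 4
x3 = s^2 - 2 x1 mod 23 = 4^2 - 2*18 = 3
y3 = s (x1 - x3) - y1 mod 23 = 4 * (18 - 3) - 7 = 7

2P = (3, 7)


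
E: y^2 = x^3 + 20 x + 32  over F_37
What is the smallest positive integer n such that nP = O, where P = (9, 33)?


Compute successive multiples of P until we hit O:
  1P = (9, 33)
  2P = (10, 23)
  3P = (7, 21)
  4P = (20, 12)
  5P = (4, 18)
  6P = (33, 6)
  7P = (35, 24)
  8P = (27, 33)
  ... (continuing to 35P)
  35P = O

ord(P) = 35


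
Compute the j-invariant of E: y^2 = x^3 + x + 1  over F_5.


Delta = -16(4 a^3 + 27 b^2) mod 5 = 4
-1728 * (4 a)^3 = -1728 * (4*1)^3 mod 5 = 3
j = 3 * 4^(-1) mod 5 = 2

j = 2 (mod 5)


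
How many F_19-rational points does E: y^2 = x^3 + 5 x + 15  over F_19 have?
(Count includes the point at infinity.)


For each x in F_19, count y with y^2 = x^3 + 5 x + 15 mod 19:
  x = 3: RHS = 0, y in [0]  -> 1 point(s)
  x = 4: RHS = 4, y in [2, 17]  -> 2 point(s)
  x = 8: RHS = 16, y in [4, 15]  -> 2 point(s)
  x = 10: RHS = 1, y in [1, 18]  -> 2 point(s)
  x = 12: RHS = 17, y in [6, 13]  -> 2 point(s)
  x = 13: RHS = 16, y in [4, 15]  -> 2 point(s)
  x = 14: RHS = 17, y in [6, 13]  -> 2 point(s)
  x = 15: RHS = 7, y in [8, 11]  -> 2 point(s)
  x = 16: RHS = 11, y in [7, 12]  -> 2 point(s)
  x = 17: RHS = 16, y in [4, 15]  -> 2 point(s)
  x = 18: RHS = 9, y in [3, 16]  -> 2 point(s)
Affine points: 21. Add the point at infinity: total = 22.

#E(F_19) = 22


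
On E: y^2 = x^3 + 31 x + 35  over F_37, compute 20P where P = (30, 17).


k = 20 = 10100_2 (binary, LSB first: 00101)
Double-and-add from P = (30, 17):
  bit 0 = 0: acc unchanged = O
  bit 1 = 0: acc unchanged = O
  bit 2 = 1: acc = O + (19, 34) = (19, 34)
  bit 3 = 0: acc unchanged = (19, 34)
  bit 4 = 1: acc = (19, 34) + (1, 20) = (24, 32)

20P = (24, 32)


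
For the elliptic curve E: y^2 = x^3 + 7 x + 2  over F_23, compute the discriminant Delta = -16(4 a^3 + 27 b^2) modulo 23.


4 a^3 + 27 b^2 = 4*7^3 + 27*2^2 = 1372 + 108 = 1480
Delta = -16 * (1480) = -23680
Delta mod 23 = 10

Delta = 10 (mod 23)


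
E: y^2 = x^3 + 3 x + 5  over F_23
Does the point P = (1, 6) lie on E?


Check whether y^2 = x^3 + 3 x + 5 (mod 23) for (x, y) = (1, 6).
LHS: y^2 = 6^2 mod 23 = 13
RHS: x^3 + 3 x + 5 = 1^3 + 3*1 + 5 mod 23 = 9
LHS != RHS

No, not on the curve


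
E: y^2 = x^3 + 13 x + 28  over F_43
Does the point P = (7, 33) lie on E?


Check whether y^2 = x^3 + 13 x + 28 (mod 43) for (x, y) = (7, 33).
LHS: y^2 = 33^2 mod 43 = 14
RHS: x^3 + 13 x + 28 = 7^3 + 13*7 + 28 mod 43 = 32
LHS != RHS

No, not on the curve


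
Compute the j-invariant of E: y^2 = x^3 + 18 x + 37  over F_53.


Delta = -16(4 a^3 + 27 b^2) mod 53 = 50
-1728 * (4 a)^3 = -1728 * (4*18)^3 mod 53 = 38
j = 38 * 50^(-1) mod 53 = 5

j = 5 (mod 53)


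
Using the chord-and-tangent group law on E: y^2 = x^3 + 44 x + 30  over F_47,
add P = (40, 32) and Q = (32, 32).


P != Q, so use the chord formula.
s = (y2 - y1) / (x2 - x1) = (0) / (39) mod 47 = 0
x3 = s^2 - x1 - x2 mod 47 = 0^2 - 40 - 32 = 22
y3 = s (x1 - x3) - y1 mod 47 = 0 * (40 - 22) - 32 = 15

P + Q = (22, 15)


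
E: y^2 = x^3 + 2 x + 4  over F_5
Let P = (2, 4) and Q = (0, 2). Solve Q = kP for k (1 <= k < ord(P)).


Enumerate multiples of P until we hit Q = (0, 2):
  1P = (2, 4)
  2P = (0, 2)
Match found at i = 2.

k = 2


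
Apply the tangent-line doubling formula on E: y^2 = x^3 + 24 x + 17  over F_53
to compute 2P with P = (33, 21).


Doubling: s = (3 x1^2 + a) / (2 y1)
s = (3*33^2 + 24) / (2*21) mod 53 = 14
x3 = s^2 - 2 x1 mod 53 = 14^2 - 2*33 = 24
y3 = s (x1 - x3) - y1 mod 53 = 14 * (33 - 24) - 21 = 52

2P = (24, 52)


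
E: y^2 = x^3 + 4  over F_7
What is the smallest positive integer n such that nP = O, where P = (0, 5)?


Compute successive multiples of P until we hit O:
  1P = (0, 5)
  2P = (0, 2)
  3P = O

ord(P) = 3


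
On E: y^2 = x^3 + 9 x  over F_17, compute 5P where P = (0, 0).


k = 5 = 101_2 (binary, LSB first: 101)
Double-and-add from P = (0, 0):
  bit 0 = 1: acc = O + (0, 0) = (0, 0)
  bit 1 = 0: acc unchanged = (0, 0)
  bit 2 = 1: acc = (0, 0) + O = (0, 0)

5P = (0, 0)


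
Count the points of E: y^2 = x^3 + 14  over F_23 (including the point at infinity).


For each x in F_23, count y with y^2 = x^3 + 0 x + 14 mod 23:
  x = 3: RHS = 18, y in [8, 15]  -> 2 point(s)
  x = 4: RHS = 9, y in [3, 20]  -> 2 point(s)
  x = 5: RHS = 1, y in [1, 22]  -> 2 point(s)
  x = 6: RHS = 0, y in [0]  -> 1 point(s)
  x = 7: RHS = 12, y in [9, 14]  -> 2 point(s)
  x = 10: RHS = 2, y in [5, 18]  -> 2 point(s)
  x = 13: RHS = 3, y in [7, 16]  -> 2 point(s)
  x = 15: RHS = 8, y in [10, 13]  -> 2 point(s)
  x = 16: RHS = 16, y in [4, 19]  -> 2 point(s)
  x = 18: RHS = 4, y in [2, 21]  -> 2 point(s)
  x = 21: RHS = 6, y in [11, 12]  -> 2 point(s)
  x = 22: RHS = 13, y in [6, 17]  -> 2 point(s)
Affine points: 23. Add the point at infinity: total = 24.

#E(F_23) = 24


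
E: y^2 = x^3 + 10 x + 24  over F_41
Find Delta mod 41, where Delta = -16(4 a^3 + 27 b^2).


4 a^3 + 27 b^2 = 4*10^3 + 27*24^2 = 4000 + 15552 = 19552
Delta = -16 * (19552) = -312832
Delta mod 41 = 39

Delta = 39 (mod 41)


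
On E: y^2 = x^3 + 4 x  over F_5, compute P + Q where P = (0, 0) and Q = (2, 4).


P != Q, so use the chord formula.
s = (y2 - y1) / (x2 - x1) = (4) / (2) mod 5 = 2
x3 = s^2 - x1 - x2 mod 5 = 2^2 - 0 - 2 = 2
y3 = s (x1 - x3) - y1 mod 5 = 2 * (0 - 2) - 0 = 1

P + Q = (2, 1)


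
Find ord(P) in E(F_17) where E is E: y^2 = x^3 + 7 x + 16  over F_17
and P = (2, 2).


Compute successive multiples of P until we hit O:
  1P = (2, 2)
  2P = (9, 3)
  3P = (14, 6)
  4P = (3, 9)
  5P = (10, 10)
  6P = (6, 11)
  7P = (13, 3)
  8P = (11, 8)
  ... (continuing to 24P)
  24P = O

ord(P) = 24


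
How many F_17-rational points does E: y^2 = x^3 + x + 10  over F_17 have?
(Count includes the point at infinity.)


For each x in F_17, count y with y^2 = x^3 + 1 x + 10 mod 17:
  x = 5: RHS = 4, y in [2, 15]  -> 2 point(s)
  x = 9: RHS = 0, y in [0]  -> 1 point(s)
  x = 10: RHS = 0, y in [0]  -> 1 point(s)
  x = 11: RHS = 9, y in [3, 14]  -> 2 point(s)
  x = 12: RHS = 16, y in [4, 13]  -> 2 point(s)
  x = 15: RHS = 0, y in [0]  -> 1 point(s)
  x = 16: RHS = 8, y in [5, 12]  -> 2 point(s)
Affine points: 11. Add the point at infinity: total = 12.

#E(F_17) = 12


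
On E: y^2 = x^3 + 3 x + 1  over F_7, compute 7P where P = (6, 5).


k = 7 = 111_2 (binary, LSB first: 111)
Double-and-add from P = (6, 5):
  bit 0 = 1: acc = O + (6, 5) = (6, 5)
  bit 1 = 1: acc = (6, 5) + (6, 2) = O
  bit 2 = 1: acc = O + (6, 5) = (6, 5)

7P = (6, 5)


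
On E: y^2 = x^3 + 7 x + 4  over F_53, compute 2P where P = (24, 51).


Doubling: s = (3 x1^2 + a) / (2 y1)
s = (3*24^2 + 7) / (2*51) mod 53 = 30
x3 = s^2 - 2 x1 mod 53 = 30^2 - 2*24 = 4
y3 = s (x1 - x3) - y1 mod 53 = 30 * (24 - 4) - 51 = 19

2P = (4, 19)


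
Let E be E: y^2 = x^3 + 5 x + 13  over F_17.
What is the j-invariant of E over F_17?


Delta = -16(4 a^3 + 27 b^2) mod 17 = 14
-1728 * (4 a)^3 = -1728 * (4*5)^3 mod 17 = 9
j = 9 * 14^(-1) mod 17 = 14

j = 14 (mod 17)


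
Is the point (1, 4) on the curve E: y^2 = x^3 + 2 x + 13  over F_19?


Check whether y^2 = x^3 + 2 x + 13 (mod 19) for (x, y) = (1, 4).
LHS: y^2 = 4^2 mod 19 = 16
RHS: x^3 + 2 x + 13 = 1^3 + 2*1 + 13 mod 19 = 16
LHS = RHS

Yes, on the curve


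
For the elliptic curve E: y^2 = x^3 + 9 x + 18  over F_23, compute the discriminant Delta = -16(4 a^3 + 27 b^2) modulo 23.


4 a^3 + 27 b^2 = 4*9^3 + 27*18^2 = 2916 + 8748 = 11664
Delta = -16 * (11664) = -186624
Delta mod 23 = 21

Delta = 21 (mod 23)


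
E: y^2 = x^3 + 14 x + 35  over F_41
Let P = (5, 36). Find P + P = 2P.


Doubling: s = (3 x1^2 + a) / (2 y1)
s = (3*5^2 + 14) / (2*36) mod 41 = 28
x3 = s^2 - 2 x1 mod 41 = 28^2 - 2*5 = 36
y3 = s (x1 - x3) - y1 mod 41 = 28 * (5 - 36) - 36 = 39

2P = (36, 39)


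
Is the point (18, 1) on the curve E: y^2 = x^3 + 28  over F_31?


Check whether y^2 = x^3 + 0 x + 28 (mod 31) for (x, y) = (18, 1).
LHS: y^2 = 1^2 mod 31 = 1
RHS: x^3 + 0 x + 28 = 18^3 + 0*18 + 28 mod 31 = 1
LHS = RHS

Yes, on the curve


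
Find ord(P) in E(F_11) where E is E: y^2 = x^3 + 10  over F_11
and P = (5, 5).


Compute successive multiples of P until we hit O:
  1P = (5, 5)
  2P = (5, 6)
  3P = O

ord(P) = 3


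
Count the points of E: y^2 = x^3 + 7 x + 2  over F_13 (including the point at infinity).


For each x in F_13, count y with y^2 = x^3 + 7 x + 2 mod 13:
  x = 1: RHS = 10, y in [6, 7]  -> 2 point(s)
  x = 4: RHS = 3, y in [4, 9]  -> 2 point(s)
  x = 6: RHS = 0, y in [0]  -> 1 point(s)
  x = 7: RHS = 4, y in [2, 11]  -> 2 point(s)
  x = 9: RHS = 1, y in [1, 12]  -> 2 point(s)
Affine points: 9. Add the point at infinity: total = 10.

#E(F_13) = 10


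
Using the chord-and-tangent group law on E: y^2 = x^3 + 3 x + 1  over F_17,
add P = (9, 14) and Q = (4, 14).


P != Q, so use the chord formula.
s = (y2 - y1) / (x2 - x1) = (0) / (12) mod 17 = 0
x3 = s^2 - x1 - x2 mod 17 = 0^2 - 9 - 4 = 4
y3 = s (x1 - x3) - y1 mod 17 = 0 * (9 - 4) - 14 = 3

P + Q = (4, 3)


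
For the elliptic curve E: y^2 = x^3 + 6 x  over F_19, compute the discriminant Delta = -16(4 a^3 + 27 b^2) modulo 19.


4 a^3 + 27 b^2 = 4*6^3 + 27*0^2 = 864 + 0 = 864
Delta = -16 * (864) = -13824
Delta mod 19 = 8

Delta = 8 (mod 19)


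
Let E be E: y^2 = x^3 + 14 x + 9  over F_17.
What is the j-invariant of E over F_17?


Delta = -16(4 a^3 + 27 b^2) mod 17 = 5
-1728 * (4 a)^3 = -1728 * (4*14)^3 mod 17 = 2
j = 2 * 5^(-1) mod 17 = 14

j = 14 (mod 17)


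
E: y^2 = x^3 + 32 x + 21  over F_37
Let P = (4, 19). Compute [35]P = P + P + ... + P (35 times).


k = 35 = 100011_2 (binary, LSB first: 110001)
Double-and-add from P = (4, 19):
  bit 0 = 1: acc = O + (4, 19) = (4, 19)
  bit 1 = 1: acc = (4, 19) + (28, 22) = (16, 35)
  bit 2 = 0: acc unchanged = (16, 35)
  bit 3 = 0: acc unchanged = (16, 35)
  bit 4 = 0: acc unchanged = (16, 35)
  bit 5 = 1: acc = (16, 35) + (5, 26) = (13, 28)

35P = (13, 28)


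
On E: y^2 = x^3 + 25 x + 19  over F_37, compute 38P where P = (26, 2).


k = 38 = 100110_2 (binary, LSB first: 011001)
Double-and-add from P = (26, 2):
  bit 0 = 0: acc unchanged = O
  bit 1 = 1: acc = O + (33, 22) = (33, 22)
  bit 2 = 1: acc = (33, 22) + (5, 11) = (11, 21)
  bit 3 = 0: acc unchanged = (11, 21)
  bit 4 = 0: acc unchanged = (11, 21)
  bit 5 = 1: acc = (11, 21) + (28, 8) = (32, 19)

38P = (32, 19)


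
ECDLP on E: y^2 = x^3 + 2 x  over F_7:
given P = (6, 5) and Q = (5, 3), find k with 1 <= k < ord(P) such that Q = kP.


Enumerate multiples of P until we hit Q = (5, 3):
  1P = (6, 5)
  2P = (4, 3)
  3P = (5, 3)
Match found at i = 3.

k = 3


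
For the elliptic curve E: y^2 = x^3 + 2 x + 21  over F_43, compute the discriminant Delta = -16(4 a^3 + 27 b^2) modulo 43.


4 a^3 + 27 b^2 = 4*2^3 + 27*21^2 = 32 + 11907 = 11939
Delta = -16 * (11939) = -191024
Delta mod 43 = 25

Delta = 25 (mod 43)


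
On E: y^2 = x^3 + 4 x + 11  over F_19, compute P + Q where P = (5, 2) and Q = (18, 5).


P != Q, so use the chord formula.
s = (y2 - y1) / (x2 - x1) = (3) / (13) mod 19 = 9
x3 = s^2 - x1 - x2 mod 19 = 9^2 - 5 - 18 = 1
y3 = s (x1 - x3) - y1 mod 19 = 9 * (5 - 1) - 2 = 15

P + Q = (1, 15)


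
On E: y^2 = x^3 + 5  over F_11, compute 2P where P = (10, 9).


Doubling: s = (3 x1^2 + a) / (2 y1)
s = (3*10^2 + 0) / (2*9) mod 11 = 2
x3 = s^2 - 2 x1 mod 11 = 2^2 - 2*10 = 6
y3 = s (x1 - x3) - y1 mod 11 = 2 * (10 - 6) - 9 = 10

2P = (6, 10)


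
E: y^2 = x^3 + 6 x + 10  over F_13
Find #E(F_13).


For each x in F_13, count y with y^2 = x^3 + 6 x + 10 mod 13:
  x = 0: RHS = 10, y in [6, 7]  -> 2 point(s)
  x = 1: RHS = 4, y in [2, 11]  -> 2 point(s)
  x = 2: RHS = 4, y in [2, 11]  -> 2 point(s)
  x = 3: RHS = 3, y in [4, 9]  -> 2 point(s)
  x = 5: RHS = 9, y in [3, 10]  -> 2 point(s)
  x = 9: RHS = 0, y in [0]  -> 1 point(s)
  x = 10: RHS = 4, y in [2, 11]  -> 2 point(s)
  x = 11: RHS = 3, y in [4, 9]  -> 2 point(s)
  x = 12: RHS = 3, y in [4, 9]  -> 2 point(s)
Affine points: 17. Add the point at infinity: total = 18.

#E(F_13) = 18


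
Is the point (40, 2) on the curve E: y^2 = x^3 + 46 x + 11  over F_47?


Check whether y^2 = x^3 + 46 x + 11 (mod 47) for (x, y) = (40, 2).
LHS: y^2 = 2^2 mod 47 = 4
RHS: x^3 + 46 x + 11 = 40^3 + 46*40 + 11 mod 47 = 4
LHS = RHS

Yes, on the curve


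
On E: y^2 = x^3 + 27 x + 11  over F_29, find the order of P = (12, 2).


Compute successive multiples of P until we hit O:
  1P = (12, 2)
  2P = (12, 27)
  3P = O

ord(P) = 3


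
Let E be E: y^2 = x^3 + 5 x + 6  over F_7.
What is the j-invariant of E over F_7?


Delta = -16(4 a^3 + 27 b^2) mod 7 = 3
-1728 * (4 a)^3 = -1728 * (4*5)^3 mod 7 = 6
j = 6 * 3^(-1) mod 7 = 2

j = 2 (mod 7)


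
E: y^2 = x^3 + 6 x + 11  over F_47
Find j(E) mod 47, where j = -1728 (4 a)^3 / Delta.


Delta = -16(4 a^3 + 27 b^2) mod 47 = 33
-1728 * (4 a)^3 = -1728 * (4*6)^3 mod 47 = 19
j = 19 * 33^(-1) mod 47 = 2

j = 2 (mod 47)


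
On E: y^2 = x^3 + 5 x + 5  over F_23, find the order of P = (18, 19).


Compute successive multiples of P until we hit O:
  1P = (18, 19)
  2P = (18, 4)
  3P = O

ord(P) = 3


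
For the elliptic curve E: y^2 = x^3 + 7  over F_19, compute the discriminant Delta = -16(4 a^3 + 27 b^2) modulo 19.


4 a^3 + 27 b^2 = 4*0^3 + 27*7^2 = 0 + 1323 = 1323
Delta = -16 * (1323) = -21168
Delta mod 19 = 17

Delta = 17 (mod 19)


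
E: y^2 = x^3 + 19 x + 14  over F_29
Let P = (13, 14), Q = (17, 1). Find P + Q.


P != Q, so use the chord formula.
s = (y2 - y1) / (x2 - x1) = (16) / (4) mod 29 = 4
x3 = s^2 - x1 - x2 mod 29 = 4^2 - 13 - 17 = 15
y3 = s (x1 - x3) - y1 mod 29 = 4 * (13 - 15) - 14 = 7

P + Q = (15, 7)


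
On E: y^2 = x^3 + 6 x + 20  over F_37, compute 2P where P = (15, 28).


k = 2 = 10_2 (binary, LSB first: 01)
Double-and-add from P = (15, 28):
  bit 0 = 0: acc unchanged = O
  bit 1 = 1: acc = O + (19, 0) = (19, 0)

2P = (19, 0)


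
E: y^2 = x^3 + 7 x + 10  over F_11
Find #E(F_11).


For each x in F_11, count y with y^2 = x^3 + 7 x + 10 mod 11:
  x = 3: RHS = 3, y in [5, 6]  -> 2 point(s)
  x = 4: RHS = 3, y in [5, 6]  -> 2 point(s)
  x = 5: RHS = 5, y in [4, 7]  -> 2 point(s)
  x = 6: RHS = 4, y in [2, 9]  -> 2 point(s)
Affine points: 8. Add the point at infinity: total = 9.

#E(F_11) = 9


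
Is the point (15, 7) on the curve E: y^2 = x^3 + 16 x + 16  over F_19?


Check whether y^2 = x^3 + 16 x + 16 (mod 19) for (x, y) = (15, 7).
LHS: y^2 = 7^2 mod 19 = 11
RHS: x^3 + 16 x + 16 = 15^3 + 16*15 + 16 mod 19 = 2
LHS != RHS

No, not on the curve


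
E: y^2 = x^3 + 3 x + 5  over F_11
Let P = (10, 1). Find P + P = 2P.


Doubling: s = (3 x1^2 + a) / (2 y1)
s = (3*10^2 + 3) / (2*1) mod 11 = 3
x3 = s^2 - 2 x1 mod 11 = 3^2 - 2*10 = 0
y3 = s (x1 - x3) - y1 mod 11 = 3 * (10 - 0) - 1 = 7

2P = (0, 7)


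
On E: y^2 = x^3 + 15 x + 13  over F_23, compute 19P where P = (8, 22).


k = 19 = 10011_2 (binary, LSB first: 11001)
Double-and-add from P = (8, 22):
  bit 0 = 1: acc = O + (8, 22) = (8, 22)
  bit 1 = 1: acc = (8, 22) + (7, 1) = (12, 9)
  bit 2 = 0: acc unchanged = (12, 9)
  bit 3 = 0: acc unchanged = (12, 9)
  bit 4 = 1: acc = (12, 9) + (17, 11) = (19, 2)

19P = (19, 2)


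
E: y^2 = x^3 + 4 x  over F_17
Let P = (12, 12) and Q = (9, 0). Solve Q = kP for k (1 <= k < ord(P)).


Enumerate multiples of P until we hit Q = (9, 0):
  1P = (12, 12)
  2P = (9, 0)
Match found at i = 2.

k = 2


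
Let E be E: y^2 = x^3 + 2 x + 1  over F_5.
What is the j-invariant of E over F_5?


Delta = -16(4 a^3 + 27 b^2) mod 5 = 1
-1728 * (4 a)^3 = -1728 * (4*2)^3 mod 5 = 4
j = 4 * 1^(-1) mod 5 = 4

j = 4 (mod 5)


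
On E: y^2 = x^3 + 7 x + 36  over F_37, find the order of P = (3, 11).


Compute successive multiples of P until we hit O:
  1P = (3, 11)
  2P = (34, 5)
  3P = (1, 28)
  4P = (22, 21)
  5P = (5, 23)
  6P = (28, 24)
  7P = (10, 12)
  8P = (21, 34)
  ... (continuing to 22P)
  22P = O

ord(P) = 22


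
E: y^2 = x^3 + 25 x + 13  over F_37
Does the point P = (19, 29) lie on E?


Check whether y^2 = x^3 + 25 x + 13 (mod 37) for (x, y) = (19, 29).
LHS: y^2 = 29^2 mod 37 = 27
RHS: x^3 + 25 x + 13 = 19^3 + 25*19 + 13 mod 37 = 21
LHS != RHS

No, not on the curve


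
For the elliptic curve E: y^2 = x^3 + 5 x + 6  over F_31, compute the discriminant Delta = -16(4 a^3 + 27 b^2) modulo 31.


4 a^3 + 27 b^2 = 4*5^3 + 27*6^2 = 500 + 972 = 1472
Delta = -16 * (1472) = -23552
Delta mod 31 = 8

Delta = 8 (mod 31)


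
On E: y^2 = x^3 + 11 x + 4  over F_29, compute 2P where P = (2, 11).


Doubling: s = (3 x1^2 + a) / (2 y1)
s = (3*2^2 + 11) / (2*11) mod 29 = 5
x3 = s^2 - 2 x1 mod 29 = 5^2 - 2*2 = 21
y3 = s (x1 - x3) - y1 mod 29 = 5 * (2 - 21) - 11 = 10

2P = (21, 10)


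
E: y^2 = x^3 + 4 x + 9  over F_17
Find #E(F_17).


For each x in F_17, count y with y^2 = x^3 + 4 x + 9 mod 17:
  x = 0: RHS = 9, y in [3, 14]  -> 2 point(s)
  x = 2: RHS = 8, y in [5, 12]  -> 2 point(s)
  x = 4: RHS = 4, y in [2, 15]  -> 2 point(s)
  x = 5: RHS = 1, y in [1, 16]  -> 2 point(s)
  x = 8: RHS = 9, y in [3, 14]  -> 2 point(s)
  x = 9: RHS = 9, y in [3, 14]  -> 2 point(s)
  x = 12: RHS = 0, y in [0]  -> 1 point(s)
  x = 14: RHS = 4, y in [2, 15]  -> 2 point(s)
  x = 16: RHS = 4, y in [2, 15]  -> 2 point(s)
Affine points: 17. Add the point at infinity: total = 18.

#E(F_17) = 18


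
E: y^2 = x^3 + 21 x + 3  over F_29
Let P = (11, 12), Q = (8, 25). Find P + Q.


P != Q, so use the chord formula.
s = (y2 - y1) / (x2 - x1) = (13) / (26) mod 29 = 15
x3 = s^2 - x1 - x2 mod 29 = 15^2 - 11 - 8 = 3
y3 = s (x1 - x3) - y1 mod 29 = 15 * (11 - 3) - 12 = 21

P + Q = (3, 21)


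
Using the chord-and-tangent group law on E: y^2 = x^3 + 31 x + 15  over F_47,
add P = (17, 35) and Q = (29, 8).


P != Q, so use the chord formula.
s = (y2 - y1) / (x2 - x1) = (20) / (12) mod 47 = 33
x3 = s^2 - x1 - x2 mod 47 = 33^2 - 17 - 29 = 9
y3 = s (x1 - x3) - y1 mod 47 = 33 * (17 - 9) - 35 = 41

P + Q = (9, 41)


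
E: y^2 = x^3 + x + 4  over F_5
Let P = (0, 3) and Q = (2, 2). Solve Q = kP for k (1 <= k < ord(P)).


Enumerate multiples of P until we hit Q = (2, 2):
  1P = (0, 3)
  2P = (1, 1)
  3P = (3, 3)
  4P = (2, 2)
Match found at i = 4.

k = 4


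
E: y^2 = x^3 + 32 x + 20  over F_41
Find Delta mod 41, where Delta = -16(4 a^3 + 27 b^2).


4 a^3 + 27 b^2 = 4*32^3 + 27*20^2 = 131072 + 10800 = 141872
Delta = -16 * (141872) = -2269952
Delta mod 41 = 13

Delta = 13 (mod 41)


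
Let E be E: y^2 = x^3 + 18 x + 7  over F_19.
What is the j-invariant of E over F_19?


Delta = -16(4 a^3 + 27 b^2) mod 19 = 5
-1728 * (4 a)^3 = -1728 * (4*18)^3 mod 19 = 12
j = 12 * 5^(-1) mod 19 = 10

j = 10 (mod 19)


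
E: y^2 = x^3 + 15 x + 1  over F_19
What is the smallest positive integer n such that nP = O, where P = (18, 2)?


Compute successive multiples of P until we hit O:
  1P = (18, 2)
  2P = (8, 5)
  3P = (10, 7)
  4P = (0, 1)
  5P = (2, 1)
  6P = (16, 10)
  7P = (1, 6)
  8P = (4, 7)
  ... (continuing to 25P)
  25P = O

ord(P) = 25


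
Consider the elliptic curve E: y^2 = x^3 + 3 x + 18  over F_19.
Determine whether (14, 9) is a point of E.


Check whether y^2 = x^3 + 3 x + 18 (mod 19) for (x, y) = (14, 9).
LHS: y^2 = 9^2 mod 19 = 5
RHS: x^3 + 3 x + 18 = 14^3 + 3*14 + 18 mod 19 = 11
LHS != RHS

No, not on the curve


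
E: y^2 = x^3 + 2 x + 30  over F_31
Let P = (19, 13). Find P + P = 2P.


Doubling: s = (3 x1^2 + a) / (2 y1)
s = (3*19^2 + 2) / (2*13) mod 31 = 0
x3 = s^2 - 2 x1 mod 31 = 0^2 - 2*19 = 24
y3 = s (x1 - x3) - y1 mod 31 = 0 * (19 - 24) - 13 = 18

2P = (24, 18)


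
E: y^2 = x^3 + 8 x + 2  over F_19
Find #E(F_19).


For each x in F_19, count y with y^2 = x^3 + 8 x + 2 mod 19:
  x = 1: RHS = 11, y in [7, 12]  -> 2 point(s)
  x = 2: RHS = 7, y in [8, 11]  -> 2 point(s)
  x = 6: RHS = 0, y in [0]  -> 1 point(s)
  x = 9: RHS = 5, y in [9, 10]  -> 2 point(s)
  x = 13: RHS = 4, y in [2, 17]  -> 2 point(s)
  x = 15: RHS = 1, y in [1, 18]  -> 2 point(s)
  x = 17: RHS = 16, y in [4, 15]  -> 2 point(s)
Affine points: 13. Add the point at infinity: total = 14.

#E(F_19) = 14


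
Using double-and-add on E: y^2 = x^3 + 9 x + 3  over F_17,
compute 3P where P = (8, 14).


k = 3 = 11_2 (binary, LSB first: 11)
Double-and-add from P = (8, 14):
  bit 0 = 1: acc = O + (8, 14) = (8, 14)
  bit 1 = 1: acc = (8, 14) + (14, 0) = (8, 3)

3P = (8, 3)


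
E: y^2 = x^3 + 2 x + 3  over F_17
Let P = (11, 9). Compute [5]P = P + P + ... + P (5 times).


k = 5 = 101_2 (binary, LSB first: 101)
Double-and-add from P = (11, 9):
  bit 0 = 1: acc = O + (11, 9) = (11, 9)
  bit 1 = 0: acc unchanged = (11, 9)
  bit 2 = 1: acc = (11, 9) + (3, 6) = (5, 6)

5P = (5, 6)


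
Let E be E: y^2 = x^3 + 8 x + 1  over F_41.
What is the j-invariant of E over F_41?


Delta = -16(4 a^3 + 27 b^2) mod 41 = 10
-1728 * (4 a)^3 = -1728 * (4*8)^3 mod 41 = 28
j = 28 * 10^(-1) mod 41 = 11

j = 11 (mod 41)


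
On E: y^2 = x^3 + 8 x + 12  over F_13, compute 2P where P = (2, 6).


Doubling: s = (3 x1^2 + a) / (2 y1)
s = (3*2^2 + 8) / (2*6) mod 13 = 6
x3 = s^2 - 2 x1 mod 13 = 6^2 - 2*2 = 6
y3 = s (x1 - x3) - y1 mod 13 = 6 * (2 - 6) - 6 = 9

2P = (6, 9)


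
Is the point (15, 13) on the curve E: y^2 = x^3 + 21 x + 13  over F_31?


Check whether y^2 = x^3 + 21 x + 13 (mod 31) for (x, y) = (15, 13).
LHS: y^2 = 13^2 mod 31 = 14
RHS: x^3 + 21 x + 13 = 15^3 + 21*15 + 13 mod 31 = 14
LHS = RHS

Yes, on the curve


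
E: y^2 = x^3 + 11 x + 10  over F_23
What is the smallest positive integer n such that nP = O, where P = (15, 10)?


Compute successive multiples of P until we hit O:
  1P = (15, 10)
  2P = (5, 11)
  3P = (6, 19)
  4P = (3, 1)
  5P = (7, 19)
  6P = (17, 21)
  7P = (4, 16)
  8P = (10, 4)
  ... (continuing to 27P)
  27P = O

ord(P) = 27


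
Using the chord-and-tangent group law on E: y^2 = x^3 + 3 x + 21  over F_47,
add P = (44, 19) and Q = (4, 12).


P != Q, so use the chord formula.
s = (y2 - y1) / (x2 - x1) = (40) / (7) mod 47 = 46
x3 = s^2 - x1 - x2 mod 47 = 46^2 - 44 - 4 = 0
y3 = s (x1 - x3) - y1 mod 47 = 46 * (44 - 0) - 19 = 31

P + Q = (0, 31)


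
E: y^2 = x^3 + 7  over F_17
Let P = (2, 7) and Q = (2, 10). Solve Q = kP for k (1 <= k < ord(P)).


Enumerate multiples of P until we hit Q = (2, 10):
  1P = (2, 7)
  2P = (12, 16)
  3P = (5, 9)
  4P = (1, 5)
  5P = (1, 12)
  6P = (5, 8)
  7P = (12, 1)
  8P = (2, 10)
Match found at i = 8.

k = 8


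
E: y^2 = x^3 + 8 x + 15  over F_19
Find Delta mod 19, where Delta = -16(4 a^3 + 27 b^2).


4 a^3 + 27 b^2 = 4*8^3 + 27*15^2 = 2048 + 6075 = 8123
Delta = -16 * (8123) = -129968
Delta mod 19 = 11

Delta = 11 (mod 19)


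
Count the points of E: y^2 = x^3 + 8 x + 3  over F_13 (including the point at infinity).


For each x in F_13, count y with y^2 = x^3 + 8 x + 3 mod 13:
  x = 0: RHS = 3, y in [4, 9]  -> 2 point(s)
  x = 1: RHS = 12, y in [5, 8]  -> 2 point(s)
  x = 2: RHS = 1, y in [1, 12]  -> 2 point(s)
  x = 5: RHS = 12, y in [5, 8]  -> 2 point(s)
  x = 7: RHS = 12, y in [5, 8]  -> 2 point(s)
  x = 10: RHS = 4, y in [2, 11]  -> 2 point(s)
Affine points: 12. Add the point at infinity: total = 13.

#E(F_13) = 13


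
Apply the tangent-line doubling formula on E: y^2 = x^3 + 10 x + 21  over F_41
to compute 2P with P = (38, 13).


Doubling: s = (3 x1^2 + a) / (2 y1)
s = (3*38^2 + 10) / (2*13) mod 41 = 3
x3 = s^2 - 2 x1 mod 41 = 3^2 - 2*38 = 15
y3 = s (x1 - x3) - y1 mod 41 = 3 * (38 - 15) - 13 = 15

2P = (15, 15)


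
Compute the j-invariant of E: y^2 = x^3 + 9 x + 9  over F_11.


Delta = -16(4 a^3 + 27 b^2) mod 11 = 5
-1728 * (4 a)^3 = -1728 * (4*9)^3 mod 11 = 6
j = 6 * 5^(-1) mod 11 = 10

j = 10 (mod 11)


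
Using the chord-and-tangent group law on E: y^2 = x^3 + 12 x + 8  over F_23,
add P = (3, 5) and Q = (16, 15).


P != Q, so use the chord formula.
s = (y2 - y1) / (x2 - x1) = (10) / (13) mod 23 = 22
x3 = s^2 - x1 - x2 mod 23 = 22^2 - 3 - 16 = 5
y3 = s (x1 - x3) - y1 mod 23 = 22 * (3 - 5) - 5 = 20

P + Q = (5, 20)


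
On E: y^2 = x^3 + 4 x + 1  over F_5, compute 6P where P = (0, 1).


k = 6 = 110_2 (binary, LSB first: 011)
Double-and-add from P = (0, 1):
  bit 0 = 0: acc unchanged = O
  bit 1 = 1: acc = O + (4, 1) = (4, 1)
  bit 2 = 1: acc = (4, 1) + (3, 0) = (4, 4)

6P = (4, 4)


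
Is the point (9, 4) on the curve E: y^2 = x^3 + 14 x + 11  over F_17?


Check whether y^2 = x^3 + 14 x + 11 (mod 17) for (x, y) = (9, 4).
LHS: y^2 = 4^2 mod 17 = 16
RHS: x^3 + 14 x + 11 = 9^3 + 14*9 + 11 mod 17 = 16
LHS = RHS

Yes, on the curve


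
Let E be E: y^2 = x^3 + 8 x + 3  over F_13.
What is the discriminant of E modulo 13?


4 a^3 + 27 b^2 = 4*8^3 + 27*3^2 = 2048 + 243 = 2291
Delta = -16 * (2291) = -36656
Delta mod 13 = 4

Delta = 4 (mod 13)


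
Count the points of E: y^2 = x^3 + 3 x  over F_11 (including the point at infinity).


For each x in F_11, count y with y^2 = x^3 + 3 x + 0 mod 11:
  x = 0: RHS = 0, y in [0]  -> 1 point(s)
  x = 1: RHS = 4, y in [2, 9]  -> 2 point(s)
  x = 2: RHS = 3, y in [5, 6]  -> 2 point(s)
  x = 3: RHS = 3, y in [5, 6]  -> 2 point(s)
  x = 6: RHS = 3, y in [5, 6]  -> 2 point(s)
  x = 7: RHS = 1, y in [1, 10]  -> 2 point(s)
Affine points: 11. Add the point at infinity: total = 12.

#E(F_11) = 12


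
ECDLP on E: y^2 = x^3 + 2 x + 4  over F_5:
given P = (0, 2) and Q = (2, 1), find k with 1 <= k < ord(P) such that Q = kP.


Enumerate multiples of P until we hit Q = (2, 1):
  1P = (0, 2)
  2P = (4, 1)
  3P = (2, 1)
Match found at i = 3.

k = 3


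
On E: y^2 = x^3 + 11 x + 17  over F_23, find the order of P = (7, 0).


Compute successive multiples of P until we hit O:
  1P = (7, 0)
  2P = O

ord(P) = 2


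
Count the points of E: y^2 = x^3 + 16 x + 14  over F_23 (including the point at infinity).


For each x in F_23, count y with y^2 = x^3 + 16 x + 14 mod 23:
  x = 1: RHS = 8, y in [10, 13]  -> 2 point(s)
  x = 2: RHS = 8, y in [10, 13]  -> 2 point(s)
  x = 4: RHS = 4, y in [2, 21]  -> 2 point(s)
  x = 5: RHS = 12, y in [9, 14]  -> 2 point(s)
  x = 6: RHS = 4, y in [2, 21]  -> 2 point(s)
  x = 7: RHS = 9, y in [3, 20]  -> 2 point(s)
  x = 9: RHS = 13, y in [6, 17]  -> 2 point(s)
  x = 10: RHS = 1, y in [1, 22]  -> 2 point(s)
  x = 11: RHS = 3, y in [7, 16]  -> 2 point(s)
  x = 12: RHS = 2, y in [5, 18]  -> 2 point(s)
  x = 13: RHS = 4, y in [2, 21]  -> 2 point(s)
  x = 15: RHS = 18, y in [8, 15]  -> 2 point(s)
  x = 17: RHS = 1, y in [1, 22]  -> 2 point(s)
  x = 18: RHS = 16, y in [4, 19]  -> 2 point(s)
  x = 19: RHS = 1, y in [1, 22]  -> 2 point(s)
  x = 20: RHS = 8, y in [10, 13]  -> 2 point(s)
Affine points: 32. Add the point at infinity: total = 33.

#E(F_23) = 33


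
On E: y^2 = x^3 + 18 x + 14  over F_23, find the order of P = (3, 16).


Compute successive multiples of P until we hit O:
  1P = (3, 16)
  2P = (19, 19)
  3P = (4, 14)
  4P = (20, 18)
  5P = (18, 12)
  6P = (8, 16)
  7P = (12, 7)
  8P = (9, 13)
  ... (continuing to 32P)
  32P = O

ord(P) = 32


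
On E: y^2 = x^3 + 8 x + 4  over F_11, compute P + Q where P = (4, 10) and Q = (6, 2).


P != Q, so use the chord formula.
s = (y2 - y1) / (x2 - x1) = (3) / (2) mod 11 = 7
x3 = s^2 - x1 - x2 mod 11 = 7^2 - 4 - 6 = 6
y3 = s (x1 - x3) - y1 mod 11 = 7 * (4 - 6) - 10 = 9

P + Q = (6, 9)


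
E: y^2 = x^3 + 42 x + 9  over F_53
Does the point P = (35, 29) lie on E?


Check whether y^2 = x^3 + 42 x + 9 (mod 53) for (x, y) = (35, 29).
LHS: y^2 = 29^2 mod 53 = 46
RHS: x^3 + 42 x + 9 = 35^3 + 42*35 + 9 mod 53 = 46
LHS = RHS

Yes, on the curve


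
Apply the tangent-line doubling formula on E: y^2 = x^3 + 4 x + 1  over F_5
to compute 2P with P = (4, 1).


Doubling: s = (3 x1^2 + a) / (2 y1)
s = (3*4^2 + 4) / (2*1) mod 5 = 1
x3 = s^2 - 2 x1 mod 5 = 1^2 - 2*4 = 3
y3 = s (x1 - x3) - y1 mod 5 = 1 * (4 - 3) - 1 = 0

2P = (3, 0)


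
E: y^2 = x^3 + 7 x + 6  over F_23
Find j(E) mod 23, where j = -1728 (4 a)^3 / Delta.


Delta = -16(4 a^3 + 27 b^2) mod 23 = 9
-1728 * (4 a)^3 = -1728 * (4*7)^3 mod 23 = 16
j = 16 * 9^(-1) mod 23 = 12

j = 12 (mod 23)


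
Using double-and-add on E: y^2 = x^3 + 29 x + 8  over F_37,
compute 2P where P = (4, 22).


k = 2 = 10_2 (binary, LSB first: 01)
Double-and-add from P = (4, 22):
  bit 0 = 0: acc unchanged = O
  bit 1 = 1: acc = O + (2, 0) = (2, 0)

2P = (2, 0)


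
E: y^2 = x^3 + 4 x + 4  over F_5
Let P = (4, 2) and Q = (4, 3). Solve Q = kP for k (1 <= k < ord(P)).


Enumerate multiples of P until we hit Q = (4, 3):
  1P = (4, 2)
  2P = (1, 2)
  3P = (0, 3)
  4P = (2, 0)
  5P = (0, 2)
  6P = (1, 3)
  7P = (4, 3)
Match found at i = 7.

k = 7


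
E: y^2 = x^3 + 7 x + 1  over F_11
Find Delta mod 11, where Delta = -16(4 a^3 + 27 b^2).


4 a^3 + 27 b^2 = 4*7^3 + 27*1^2 = 1372 + 27 = 1399
Delta = -16 * (1399) = -22384
Delta mod 11 = 1

Delta = 1 (mod 11)


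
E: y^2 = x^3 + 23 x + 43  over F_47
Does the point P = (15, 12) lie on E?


Check whether y^2 = x^3 + 23 x + 43 (mod 47) for (x, y) = (15, 12).
LHS: y^2 = 12^2 mod 47 = 3
RHS: x^3 + 23 x + 43 = 15^3 + 23*15 + 43 mod 47 = 3
LHS = RHS

Yes, on the curve


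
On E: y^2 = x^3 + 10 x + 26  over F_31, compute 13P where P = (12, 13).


k = 13 = 1101_2 (binary, LSB first: 1011)
Double-and-add from P = (12, 13):
  bit 0 = 1: acc = O + (12, 13) = (12, 13)
  bit 1 = 0: acc unchanged = (12, 13)
  bit 2 = 1: acc = (12, 13) + (13, 20) = (24, 27)
  bit 3 = 1: acc = (24, 27) + (7, 25) = (19, 21)

13P = (19, 21)


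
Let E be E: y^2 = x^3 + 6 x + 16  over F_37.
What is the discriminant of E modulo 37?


4 a^3 + 27 b^2 = 4*6^3 + 27*16^2 = 864 + 6912 = 7776
Delta = -16 * (7776) = -124416
Delta mod 37 = 15

Delta = 15 (mod 37)


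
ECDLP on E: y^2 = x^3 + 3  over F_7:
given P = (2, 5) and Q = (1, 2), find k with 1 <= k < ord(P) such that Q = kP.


Enumerate multiples of P until we hit Q = (1, 2):
  1P = (2, 5)
  2P = (5, 4)
  3P = (4, 5)
  4P = (1, 2)
Match found at i = 4.

k = 4


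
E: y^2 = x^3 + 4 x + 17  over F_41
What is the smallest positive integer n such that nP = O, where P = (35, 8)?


Compute successive multiples of P until we hit O:
  1P = (35, 8)
  2P = (20, 15)
  3P = (11, 30)
  4P = (32, 20)
  5P = (31, 17)
  6P = (39, 1)
  7P = (29, 2)
  8P = (19, 8)
  ... (continuing to 39P)
  39P = O

ord(P) = 39


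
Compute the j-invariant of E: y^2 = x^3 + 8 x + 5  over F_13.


Delta = -16(4 a^3 + 27 b^2) mod 13 = 8
-1728 * (4 a)^3 = -1728 * (4*8)^3 mod 13 = 8
j = 8 * 8^(-1) mod 13 = 1

j = 1 (mod 13)


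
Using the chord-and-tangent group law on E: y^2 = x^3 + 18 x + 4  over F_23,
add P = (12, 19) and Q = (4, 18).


P != Q, so use the chord formula.
s = (y2 - y1) / (x2 - x1) = (22) / (15) mod 23 = 3
x3 = s^2 - x1 - x2 mod 23 = 3^2 - 12 - 4 = 16
y3 = s (x1 - x3) - y1 mod 23 = 3 * (12 - 16) - 19 = 15

P + Q = (16, 15)


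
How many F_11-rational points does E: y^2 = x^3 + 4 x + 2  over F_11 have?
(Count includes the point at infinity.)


For each x in F_11, count y with y^2 = x^3 + 4 x + 2 mod 11:
  x = 4: RHS = 5, y in [4, 7]  -> 2 point(s)
  x = 5: RHS = 4, y in [2, 9]  -> 2 point(s)
  x = 6: RHS = 0, y in [0]  -> 1 point(s)
Affine points: 5. Add the point at infinity: total = 6.

#E(F_11) = 6


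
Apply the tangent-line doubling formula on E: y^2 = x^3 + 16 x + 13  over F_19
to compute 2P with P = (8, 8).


Doubling: s = (3 x1^2 + a) / (2 y1)
s = (3*8^2 + 16) / (2*8) mod 19 = 13
x3 = s^2 - 2 x1 mod 19 = 13^2 - 2*8 = 1
y3 = s (x1 - x3) - y1 mod 19 = 13 * (8 - 1) - 8 = 7

2P = (1, 7)


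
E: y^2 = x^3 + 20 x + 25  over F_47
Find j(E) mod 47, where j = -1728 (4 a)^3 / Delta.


Delta = -16(4 a^3 + 27 b^2) mod 47 = 33
-1728 * (4 a)^3 = -1728 * (4*20)^3 mod 47 = 37
j = 37 * 33^(-1) mod 47 = 41

j = 41 (mod 47)


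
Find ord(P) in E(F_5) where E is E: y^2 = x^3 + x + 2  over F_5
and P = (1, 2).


Compute successive multiples of P until we hit O:
  1P = (1, 2)
  2P = (4, 0)
  3P = (1, 3)
  4P = O

ord(P) = 4


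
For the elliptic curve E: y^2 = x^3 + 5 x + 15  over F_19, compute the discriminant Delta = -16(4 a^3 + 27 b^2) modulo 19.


4 a^3 + 27 b^2 = 4*5^3 + 27*15^2 = 500 + 6075 = 6575
Delta = -16 * (6575) = -105200
Delta mod 19 = 3

Delta = 3 (mod 19)


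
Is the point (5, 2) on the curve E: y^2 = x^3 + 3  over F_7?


Check whether y^2 = x^3 + 0 x + 3 (mod 7) for (x, y) = (5, 2).
LHS: y^2 = 2^2 mod 7 = 4
RHS: x^3 + 0 x + 3 = 5^3 + 0*5 + 3 mod 7 = 2
LHS != RHS

No, not on the curve


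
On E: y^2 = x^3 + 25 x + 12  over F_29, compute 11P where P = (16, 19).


k = 11 = 1011_2 (binary, LSB first: 1101)
Double-and-add from P = (16, 19):
  bit 0 = 1: acc = O + (16, 19) = (16, 19)
  bit 1 = 1: acc = (16, 19) + (19, 26) = (22, 25)
  bit 2 = 0: acc unchanged = (22, 25)
  bit 3 = 1: acc = (22, 25) + (11, 9) = (24, 9)

11P = (24, 9)


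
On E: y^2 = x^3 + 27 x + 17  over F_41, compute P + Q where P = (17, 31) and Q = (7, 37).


P != Q, so use the chord formula.
s = (y2 - y1) / (x2 - x1) = (6) / (31) mod 41 = 24
x3 = s^2 - x1 - x2 mod 41 = 24^2 - 17 - 7 = 19
y3 = s (x1 - x3) - y1 mod 41 = 24 * (17 - 19) - 31 = 3

P + Q = (19, 3)


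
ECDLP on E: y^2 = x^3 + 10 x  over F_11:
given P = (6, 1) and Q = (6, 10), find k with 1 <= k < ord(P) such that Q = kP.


Enumerate multiples of P until we hit Q = (6, 10):
  1P = (6, 1)
  2P = (4, 7)
  3P = (10, 0)
  4P = (4, 4)
  5P = (6, 10)
Match found at i = 5.

k = 5


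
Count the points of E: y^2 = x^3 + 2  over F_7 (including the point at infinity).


For each x in F_7, count y with y^2 = x^3 + 0 x + 2 mod 7:
  x = 0: RHS = 2, y in [3, 4]  -> 2 point(s)
  x = 3: RHS = 1, y in [1, 6]  -> 2 point(s)
  x = 5: RHS = 1, y in [1, 6]  -> 2 point(s)
  x = 6: RHS = 1, y in [1, 6]  -> 2 point(s)
Affine points: 8. Add the point at infinity: total = 9.

#E(F_7) = 9


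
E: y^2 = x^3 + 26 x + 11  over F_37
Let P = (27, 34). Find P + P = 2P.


Doubling: s = (3 x1^2 + a) / (2 y1)
s = (3*27^2 + 26) / (2*34) mod 37 = 32
x3 = s^2 - 2 x1 mod 37 = 32^2 - 2*27 = 8
y3 = s (x1 - x3) - y1 mod 37 = 32 * (27 - 8) - 34 = 19

2P = (8, 19)


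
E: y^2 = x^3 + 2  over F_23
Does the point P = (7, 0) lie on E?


Check whether y^2 = x^3 + 0 x + 2 (mod 23) for (x, y) = (7, 0).
LHS: y^2 = 0^2 mod 23 = 0
RHS: x^3 + 0 x + 2 = 7^3 + 0*7 + 2 mod 23 = 0
LHS = RHS

Yes, on the curve


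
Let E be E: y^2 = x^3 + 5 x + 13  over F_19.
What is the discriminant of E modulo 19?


4 a^3 + 27 b^2 = 4*5^3 + 27*13^2 = 500 + 4563 = 5063
Delta = -16 * (5063) = -81008
Delta mod 19 = 8

Delta = 8 (mod 19)


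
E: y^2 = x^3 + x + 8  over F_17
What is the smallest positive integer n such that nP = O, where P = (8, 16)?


Compute successive multiples of P until we hit O:
  1P = (8, 16)
  2P = (10, 7)
  3P = (15, 7)
  4P = (13, 5)
  5P = (9, 10)
  6P = (2, 16)
  7P = (7, 1)
  8P = (6, 14)
  ... (continuing to 25P)
  25P = O

ord(P) = 25


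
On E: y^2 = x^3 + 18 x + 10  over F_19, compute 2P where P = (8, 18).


Doubling: s = (3 x1^2 + a) / (2 y1)
s = (3*8^2 + 18) / (2*18) mod 19 = 9
x3 = s^2 - 2 x1 mod 19 = 9^2 - 2*8 = 8
y3 = s (x1 - x3) - y1 mod 19 = 9 * (8 - 8) - 18 = 1

2P = (8, 1)


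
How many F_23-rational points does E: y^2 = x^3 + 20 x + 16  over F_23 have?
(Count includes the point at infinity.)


For each x in F_23, count y with y^2 = x^3 + 20 x + 16 mod 23:
  x = 0: RHS = 16, y in [4, 19]  -> 2 point(s)
  x = 2: RHS = 18, y in [8, 15]  -> 2 point(s)
  x = 7: RHS = 16, y in [4, 19]  -> 2 point(s)
  x = 11: RHS = 3, y in [7, 16]  -> 2 point(s)
  x = 12: RHS = 6, y in [11, 12]  -> 2 point(s)
  x = 13: RHS = 12, y in [9, 14]  -> 2 point(s)
  x = 14: RHS = 4, y in [2, 21]  -> 2 point(s)
  x = 16: RHS = 16, y in [4, 19]  -> 2 point(s)
  x = 17: RHS = 2, y in [5, 18]  -> 2 point(s)
  x = 22: RHS = 18, y in [8, 15]  -> 2 point(s)
Affine points: 20. Add the point at infinity: total = 21.

#E(F_23) = 21


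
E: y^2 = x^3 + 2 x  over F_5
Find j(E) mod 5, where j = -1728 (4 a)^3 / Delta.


Delta = -16(4 a^3 + 27 b^2) mod 5 = 3
-1728 * (4 a)^3 = -1728 * (4*2)^3 mod 5 = 4
j = 4 * 3^(-1) mod 5 = 3

j = 3 (mod 5)


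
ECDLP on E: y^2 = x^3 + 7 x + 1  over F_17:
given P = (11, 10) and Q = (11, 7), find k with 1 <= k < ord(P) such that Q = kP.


Enumerate multiples of P until we hit Q = (11, 7):
  1P = (11, 10)
  2P = (10, 0)
  3P = (11, 7)
Match found at i = 3.

k = 3


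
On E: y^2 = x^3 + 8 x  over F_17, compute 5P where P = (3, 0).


k = 5 = 101_2 (binary, LSB first: 101)
Double-and-add from P = (3, 0):
  bit 0 = 1: acc = O + (3, 0) = (3, 0)
  bit 1 = 0: acc unchanged = (3, 0)
  bit 2 = 1: acc = (3, 0) + O = (3, 0)

5P = (3, 0)


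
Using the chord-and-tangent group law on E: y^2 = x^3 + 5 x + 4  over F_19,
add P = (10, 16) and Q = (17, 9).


P != Q, so use the chord formula.
s = (y2 - y1) / (x2 - x1) = (12) / (7) mod 19 = 18
x3 = s^2 - x1 - x2 mod 19 = 18^2 - 10 - 17 = 12
y3 = s (x1 - x3) - y1 mod 19 = 18 * (10 - 12) - 16 = 5

P + Q = (12, 5)


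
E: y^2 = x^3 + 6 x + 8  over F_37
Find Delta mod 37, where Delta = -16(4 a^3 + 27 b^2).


4 a^3 + 27 b^2 = 4*6^3 + 27*8^2 = 864 + 1728 = 2592
Delta = -16 * (2592) = -41472
Delta mod 37 = 5

Delta = 5 (mod 37)


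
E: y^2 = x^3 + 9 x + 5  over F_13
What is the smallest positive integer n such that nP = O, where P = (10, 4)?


Compute successive multiples of P until we hit O:
  1P = (10, 4)
  2P = (10, 9)
  3P = O

ord(P) = 3


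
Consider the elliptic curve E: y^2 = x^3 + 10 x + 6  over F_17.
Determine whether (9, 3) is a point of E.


Check whether y^2 = x^3 + 10 x + 6 (mod 17) for (x, y) = (9, 3).
LHS: y^2 = 3^2 mod 17 = 9
RHS: x^3 + 10 x + 6 = 9^3 + 10*9 + 6 mod 17 = 9
LHS = RHS

Yes, on the curve


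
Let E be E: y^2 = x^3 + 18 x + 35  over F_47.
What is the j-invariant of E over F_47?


Delta = -16(4 a^3 + 27 b^2) mod 47 = 46
-1728 * (4 a)^3 = -1728 * (4*18)^3 mod 47 = 43
j = 43 * 46^(-1) mod 47 = 4

j = 4 (mod 47)


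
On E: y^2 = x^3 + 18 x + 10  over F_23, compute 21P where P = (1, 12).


k = 21 = 10101_2 (binary, LSB first: 10101)
Double-and-add from P = (1, 12):
  bit 0 = 1: acc = O + (1, 12) = (1, 12)
  bit 1 = 0: acc unchanged = (1, 12)
  bit 2 = 1: acc = (1, 12) + (4, 13) = (13, 7)
  bit 3 = 0: acc unchanged = (13, 7)
  bit 4 = 1: acc = (13, 7) + (18, 5) = (17, 13)

21P = (17, 13)


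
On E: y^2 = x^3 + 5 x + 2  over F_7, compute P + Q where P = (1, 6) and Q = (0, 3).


P != Q, so use the chord formula.
s = (y2 - y1) / (x2 - x1) = (4) / (6) mod 7 = 3
x3 = s^2 - x1 - x2 mod 7 = 3^2 - 1 - 0 = 1
y3 = s (x1 - x3) - y1 mod 7 = 3 * (1 - 1) - 6 = 1

P + Q = (1, 1)


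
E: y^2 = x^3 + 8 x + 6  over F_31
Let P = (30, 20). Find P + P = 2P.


Doubling: s = (3 x1^2 + a) / (2 y1)
s = (3*30^2 + 8) / (2*20) mod 31 = 15
x3 = s^2 - 2 x1 mod 31 = 15^2 - 2*30 = 10
y3 = s (x1 - x3) - y1 mod 31 = 15 * (30 - 10) - 20 = 1

2P = (10, 1)


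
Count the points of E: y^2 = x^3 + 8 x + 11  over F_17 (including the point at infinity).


For each x in F_17, count y with y^2 = x^3 + 8 x + 11 mod 17:
  x = 2: RHS = 1, y in [1, 16]  -> 2 point(s)
  x = 7: RHS = 2, y in [6, 11]  -> 2 point(s)
  x = 8: RHS = 9, y in [3, 14]  -> 2 point(s)
  x = 9: RHS = 13, y in [8, 9]  -> 2 point(s)
  x = 11: RHS = 2, y in [6, 11]  -> 2 point(s)
  x = 12: RHS = 16, y in [4, 13]  -> 2 point(s)
  x = 13: RHS = 0, y in [0]  -> 1 point(s)
  x = 15: RHS = 4, y in [2, 15]  -> 2 point(s)
  x = 16: RHS = 2, y in [6, 11]  -> 2 point(s)
Affine points: 17. Add the point at infinity: total = 18.

#E(F_17) = 18
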